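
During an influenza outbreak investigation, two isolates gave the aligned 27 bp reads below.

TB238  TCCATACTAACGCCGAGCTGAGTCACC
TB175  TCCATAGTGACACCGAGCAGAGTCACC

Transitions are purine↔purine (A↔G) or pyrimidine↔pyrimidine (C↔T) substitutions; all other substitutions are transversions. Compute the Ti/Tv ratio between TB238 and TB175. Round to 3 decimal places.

1.000

Mismatches occur at site 7 (C→G, transversion), site 9 (A→G, transition), site 12 (G→A, transition), site 19 (T→A, transversion).
Of the 4 differences, 2 transitions and 2 transversions, so Ti/Tv = 2/2 = 1.000.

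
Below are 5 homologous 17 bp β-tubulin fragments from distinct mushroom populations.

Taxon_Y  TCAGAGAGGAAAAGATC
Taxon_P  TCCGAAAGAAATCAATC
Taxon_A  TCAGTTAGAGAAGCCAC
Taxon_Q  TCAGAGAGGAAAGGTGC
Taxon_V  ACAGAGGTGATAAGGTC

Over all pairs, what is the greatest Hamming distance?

12

Pairwise Hamming distances:
  Taxon_Y vs Taxon_P: 6
  Taxon_Y vs Taxon_A: 8
  Taxon_Y vs Taxon_Q: 3
  Taxon_Y vs Taxon_V: 5
  Taxon_P vs Taxon_A: 9
  Taxon_P vs Taxon_Q: 8
  Taxon_P vs Taxon_V: 11
  Taxon_A vs Taxon_Q: 7
  Taxon_A vs Taxon_V: 12
  Taxon_Q vs Taxon_V: 7
The largest is 12, between Taxon_A and Taxon_V.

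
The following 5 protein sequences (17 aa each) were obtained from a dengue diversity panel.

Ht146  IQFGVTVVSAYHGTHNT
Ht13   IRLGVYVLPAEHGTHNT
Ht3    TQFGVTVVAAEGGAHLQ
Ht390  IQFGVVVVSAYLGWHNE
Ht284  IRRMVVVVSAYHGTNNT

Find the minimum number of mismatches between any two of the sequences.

4

Pairwise Hamming distances:
  Ht146 vs Ht13: 6
  Ht146 vs Ht3: 7
  Ht146 vs Ht390: 4
  Ht146 vs Ht284: 5
  Ht13 vs Ht3: 10
  Ht13 vs Ht390: 9
  Ht13 vs Ht284: 7
  Ht3 vs Ht390: 8
  Ht3 vs Ht284: 12
  Ht390 vs Ht284: 7
The smallest is 4, between Ht146 and Ht390.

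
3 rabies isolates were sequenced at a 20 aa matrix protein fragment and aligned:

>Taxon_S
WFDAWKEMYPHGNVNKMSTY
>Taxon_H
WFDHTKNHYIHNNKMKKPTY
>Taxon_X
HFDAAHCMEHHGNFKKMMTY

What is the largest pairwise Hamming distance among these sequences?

Pairwise Hamming distances:
  Taxon_S vs Taxon_H: 10
  Taxon_S vs Taxon_X: 9
  Taxon_H vs Taxon_X: 13
The largest is 13, between Taxon_H and Taxon_X.

13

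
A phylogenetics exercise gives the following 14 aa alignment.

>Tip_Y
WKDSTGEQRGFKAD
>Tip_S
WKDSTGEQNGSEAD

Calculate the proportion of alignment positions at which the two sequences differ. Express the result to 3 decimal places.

0.214

The sequences differ at positions 9 (R/N), 11 (F/S), 12 (K/E).
There are 3 differences over 14 sites, so p = 3/14 = 0.214.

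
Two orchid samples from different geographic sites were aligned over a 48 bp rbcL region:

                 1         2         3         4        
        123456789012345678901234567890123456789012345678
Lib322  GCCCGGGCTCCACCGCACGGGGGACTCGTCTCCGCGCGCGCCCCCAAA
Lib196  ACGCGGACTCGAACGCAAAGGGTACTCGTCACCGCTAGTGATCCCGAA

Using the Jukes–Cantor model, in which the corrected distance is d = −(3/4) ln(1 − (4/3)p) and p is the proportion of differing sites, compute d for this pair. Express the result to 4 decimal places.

0.4042

Mismatches occur at site 1 (G↔A), site 3 (C↔G), site 7 (G↔A), site 11 (C↔G), site 13 (C↔A), site 18 (C↔A), site 19 (G↔A), site 23 (G↔T), site 31 (T↔A), site 36 (G↔T), site 37 (C↔A), site 39 (C↔T), site 41 (C↔A), site 42 (C↔T), site 46 (A↔G).
p = 15/48 = 0.312500.
d = −0.75 · ln(1 − (4/3)·0.312500) = −0.75 · ln(0.583333) = −0.75 · (-0.538997) = 0.4042.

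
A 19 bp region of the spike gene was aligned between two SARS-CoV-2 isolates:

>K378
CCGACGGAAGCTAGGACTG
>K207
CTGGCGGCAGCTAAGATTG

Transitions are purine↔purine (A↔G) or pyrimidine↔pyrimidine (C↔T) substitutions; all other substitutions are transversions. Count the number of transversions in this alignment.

1

Differing sites — 2:C/T (Ti); 4:A/G (Ti); 8:A/C (Tv); 14:G/A (Ti); 17:C/T (Ti).
Of the 5 differences, 4 transitions and 1 transversion, so the answer is 1.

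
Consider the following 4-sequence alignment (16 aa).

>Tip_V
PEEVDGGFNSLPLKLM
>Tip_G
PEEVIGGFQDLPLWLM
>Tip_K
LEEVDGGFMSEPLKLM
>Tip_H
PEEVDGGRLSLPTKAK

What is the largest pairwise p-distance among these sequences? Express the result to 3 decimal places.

Pairwise Hamming distances:
  Tip_V vs Tip_G: 4
  Tip_V vs Tip_K: 3
  Tip_V vs Tip_H: 5
  Tip_G vs Tip_K: 6
  Tip_G vs Tip_H: 8
  Tip_K vs Tip_H: 7
The largest is 8 mismatches, between Tip_G and Tip_H; p = 8/16 = 0.500.

0.500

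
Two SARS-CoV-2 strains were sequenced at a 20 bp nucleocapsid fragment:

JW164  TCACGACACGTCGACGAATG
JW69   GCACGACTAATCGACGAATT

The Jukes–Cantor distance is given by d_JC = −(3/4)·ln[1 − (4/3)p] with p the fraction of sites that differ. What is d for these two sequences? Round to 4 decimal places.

0.3041

Differing sites — 1:T/G; 8:A/T; 9:C/A; 10:G/A; 20:G/T.
p = 5/20 = 0.250000.
d = −0.75 · ln(1 − (4/3)·0.250000) = −0.75 · ln(0.666667) = −0.75 · (-0.405465) = 0.3041.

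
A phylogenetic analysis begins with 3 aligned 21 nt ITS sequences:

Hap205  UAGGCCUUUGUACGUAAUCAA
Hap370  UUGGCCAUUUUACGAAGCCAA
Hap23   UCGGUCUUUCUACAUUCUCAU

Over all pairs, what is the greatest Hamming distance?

Pairwise Hamming distances:
  Hap205 vs Hap370: 6
  Hap205 vs Hap23: 7
  Hap370 vs Hap23: 10
The largest is 10, between Hap370 and Hap23.

10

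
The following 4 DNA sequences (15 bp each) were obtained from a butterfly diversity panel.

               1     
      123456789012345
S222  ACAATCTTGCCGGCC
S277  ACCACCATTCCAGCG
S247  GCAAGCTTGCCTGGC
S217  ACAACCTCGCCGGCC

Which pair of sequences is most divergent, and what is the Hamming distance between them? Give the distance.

Pairwise Hamming distances:
  S222 vs S277: 6
  S222 vs S247: 4
  S222 vs S217: 2
  S277 vs S247: 8
  S277 vs S217: 6
  S247 vs S217: 5
The largest is 8, between S277 and S247.

8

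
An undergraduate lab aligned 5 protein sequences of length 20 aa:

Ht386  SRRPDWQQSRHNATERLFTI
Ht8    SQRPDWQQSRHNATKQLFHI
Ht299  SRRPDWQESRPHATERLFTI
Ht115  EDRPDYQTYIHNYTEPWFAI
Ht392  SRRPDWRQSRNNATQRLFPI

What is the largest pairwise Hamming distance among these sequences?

13

Pairwise Hamming distances:
  Ht386 vs Ht8: 4
  Ht386 vs Ht299: 3
  Ht386 vs Ht115: 10
  Ht386 vs Ht392: 4
  Ht8 vs Ht299: 7
  Ht8 vs Ht115: 11
  Ht8 vs Ht392: 6
  Ht299 vs Ht115: 12
  Ht299 vs Ht392: 6
  Ht115 vs Ht392: 13
The largest is 13, between Ht115 and Ht392.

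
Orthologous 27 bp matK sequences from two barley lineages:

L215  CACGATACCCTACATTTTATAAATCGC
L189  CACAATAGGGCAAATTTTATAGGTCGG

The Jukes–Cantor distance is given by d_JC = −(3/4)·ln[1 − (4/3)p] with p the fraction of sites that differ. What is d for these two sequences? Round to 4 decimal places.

Differing sites — 4:G/A; 8:C/G; 9:C/G; 10:C/G; 11:T/C; 13:C/A; 22:A/G; 23:A/G; 27:C/G.
p = 9/27 = 0.333333.
d = −0.75 · ln(1 − (4/3)·0.333333) = −0.75 · ln(0.555556) = −0.75 · (-0.587786) = 0.4408.

0.4408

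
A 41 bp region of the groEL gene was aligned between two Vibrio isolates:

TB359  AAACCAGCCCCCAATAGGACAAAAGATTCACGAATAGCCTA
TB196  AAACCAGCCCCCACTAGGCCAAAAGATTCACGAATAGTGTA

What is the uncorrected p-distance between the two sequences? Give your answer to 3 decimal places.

0.098

Mismatches occur at site 14 (A/C), site 19 (A/C), site 38 (C/T), site 39 (C/G).
There are 4 differences over 41 sites, so p = 4/41 = 0.098.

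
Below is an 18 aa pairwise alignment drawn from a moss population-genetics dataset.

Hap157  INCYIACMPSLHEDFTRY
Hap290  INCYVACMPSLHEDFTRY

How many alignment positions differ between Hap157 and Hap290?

The sequences differ at position 5 (I/V).
That gives 1 mismatch out of 18 aligned sites, so the Hamming distance is 1.

1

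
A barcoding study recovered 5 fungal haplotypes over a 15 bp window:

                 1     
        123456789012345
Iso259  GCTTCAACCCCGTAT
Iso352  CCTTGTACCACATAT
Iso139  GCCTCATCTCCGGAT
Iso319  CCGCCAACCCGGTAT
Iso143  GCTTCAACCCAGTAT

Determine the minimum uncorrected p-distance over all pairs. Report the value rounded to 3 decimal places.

0.067

Pairwise Hamming distances:
  Iso259 vs Iso352: 5
  Iso259 vs Iso139: 4
  Iso259 vs Iso319: 4
  Iso259 vs Iso143: 1
  Iso352 vs Iso139: 9
  Iso352 vs Iso319: 7
  Iso352 vs Iso143: 6
  Iso139 vs Iso319: 7
  Iso139 vs Iso143: 5
  Iso319 vs Iso143: 4
The smallest is 1 mismatch, between Iso259 and Iso143; p = 1/15 = 0.067.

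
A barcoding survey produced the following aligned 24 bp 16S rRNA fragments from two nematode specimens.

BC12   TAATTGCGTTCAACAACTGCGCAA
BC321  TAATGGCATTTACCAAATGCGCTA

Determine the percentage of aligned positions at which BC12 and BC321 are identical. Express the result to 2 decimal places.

75.00%

Differing sites — 5:T/G; 8:G/A; 11:C/T; 13:A/C; 17:C/A; 23:A/T.
18 of the 24 sites match, so the percent identity is 18/24 × 100 = 75.00%.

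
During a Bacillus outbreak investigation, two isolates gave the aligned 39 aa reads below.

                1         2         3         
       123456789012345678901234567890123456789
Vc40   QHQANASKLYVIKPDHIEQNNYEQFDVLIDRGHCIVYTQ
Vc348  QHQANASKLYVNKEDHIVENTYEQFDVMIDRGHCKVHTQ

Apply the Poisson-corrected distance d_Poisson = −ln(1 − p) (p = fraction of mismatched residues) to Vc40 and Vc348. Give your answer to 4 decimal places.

0.2296

Differing sites — 12:I/N; 14:P/E; 18:E/V; 19:Q/E; 21:N/T; 28:L/M; 35:I/K; 37:Y/H.
p = 8/39 = 0.205128.
d = −ln(1 − 0.205128) = −ln(0.794872) = 0.2296.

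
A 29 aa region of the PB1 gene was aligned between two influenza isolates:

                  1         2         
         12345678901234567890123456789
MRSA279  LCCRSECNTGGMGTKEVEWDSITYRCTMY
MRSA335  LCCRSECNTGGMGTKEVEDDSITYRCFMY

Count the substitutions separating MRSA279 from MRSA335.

2

Mismatches occur at site 19 (W→D), site 27 (T→F).
That gives 2 mismatches out of 29 aligned sites, so the Hamming distance is 2.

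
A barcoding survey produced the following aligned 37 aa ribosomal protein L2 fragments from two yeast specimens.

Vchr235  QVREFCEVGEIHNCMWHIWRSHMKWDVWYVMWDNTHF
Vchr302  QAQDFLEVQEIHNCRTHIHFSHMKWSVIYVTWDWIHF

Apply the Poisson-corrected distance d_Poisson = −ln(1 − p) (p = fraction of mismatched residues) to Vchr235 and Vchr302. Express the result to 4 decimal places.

Differing sites — 2:V/A; 3:R/Q; 4:E/D; 6:C/L; 9:G/Q; 15:M/R; 16:W/T; 19:W/H; 20:R/F; 26:D/S; 28:W/I; 31:M/T; 34:N/W; 35:T/I.
p = 14/37 = 0.378378.
d = −ln(1 − 0.378378) = −ln(0.621622) = 0.4754.

0.4754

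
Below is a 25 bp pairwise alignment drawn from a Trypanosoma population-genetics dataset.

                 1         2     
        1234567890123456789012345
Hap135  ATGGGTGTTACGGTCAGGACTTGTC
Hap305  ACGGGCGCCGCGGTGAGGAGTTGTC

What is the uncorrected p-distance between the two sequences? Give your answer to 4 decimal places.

The sequences differ at positions 2 (T/C), 6 (T/C), 8 (T/C), 9 (T/C), 10 (A/G), 15 (C/G), 20 (C/G).
There are 7 differences over 25 sites, so p = 7/25 = 0.2800.

0.2800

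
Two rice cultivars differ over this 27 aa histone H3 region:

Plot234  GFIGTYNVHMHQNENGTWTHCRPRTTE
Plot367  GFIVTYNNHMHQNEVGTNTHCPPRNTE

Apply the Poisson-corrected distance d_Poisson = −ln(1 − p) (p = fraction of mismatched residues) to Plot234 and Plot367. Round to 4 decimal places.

Mismatches occur at site 4 (G/V), site 8 (V/N), site 15 (N/V), site 18 (W/N), site 22 (R/P), site 25 (T/N).
p = 6/27 = 0.222222.
d = −ln(1 − 0.222222) = −ln(0.777778) = 0.2513.

0.2513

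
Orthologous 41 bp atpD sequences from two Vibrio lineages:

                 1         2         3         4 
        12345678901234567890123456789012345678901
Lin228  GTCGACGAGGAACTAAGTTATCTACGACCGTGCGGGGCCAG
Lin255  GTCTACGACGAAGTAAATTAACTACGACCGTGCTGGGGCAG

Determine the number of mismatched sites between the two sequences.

7

The sequences differ at positions 4 (G/T), 9 (G/C), 13 (C/G), 17 (G/A), 21 (T/A), 34 (G/T), 38 (C/G).
That gives 7 mismatches out of 41 aligned sites, so the Hamming distance is 7.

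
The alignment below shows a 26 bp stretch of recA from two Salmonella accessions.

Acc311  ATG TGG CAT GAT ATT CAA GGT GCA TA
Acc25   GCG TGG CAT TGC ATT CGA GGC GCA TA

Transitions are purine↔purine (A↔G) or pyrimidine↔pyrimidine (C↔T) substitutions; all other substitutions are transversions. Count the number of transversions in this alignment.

1

Differing sites — 1:A/G (Ti); 2:T/C (Ti); 10:G/T (Tv); 11:A/G (Ti); 12:T/C (Ti); 17:A/G (Ti); 21:T/C (Ti).
Of the 7 differences, 6 transitions and 1 transversion, so the answer is 1.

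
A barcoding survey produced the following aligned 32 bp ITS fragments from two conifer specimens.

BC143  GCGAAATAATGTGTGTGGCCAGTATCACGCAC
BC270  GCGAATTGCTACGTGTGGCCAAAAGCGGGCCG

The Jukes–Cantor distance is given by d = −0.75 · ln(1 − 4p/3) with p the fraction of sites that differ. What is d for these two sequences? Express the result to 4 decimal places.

The sequences differ at positions 6 (A/T), 8 (A/G), 9 (A/C), 11 (G/A), 12 (T/C), 22 (G/A), 23 (T/A), 25 (T/G), 27 (A/G), 28 (C/G), 31 (A/C), 32 (C/G).
p = 12/32 = 0.375000.
d = −0.75 · ln(1 − (4/3)·0.375000) = −0.75 · ln(0.500000) = −0.75 · (-0.693147) = 0.5199.

0.5199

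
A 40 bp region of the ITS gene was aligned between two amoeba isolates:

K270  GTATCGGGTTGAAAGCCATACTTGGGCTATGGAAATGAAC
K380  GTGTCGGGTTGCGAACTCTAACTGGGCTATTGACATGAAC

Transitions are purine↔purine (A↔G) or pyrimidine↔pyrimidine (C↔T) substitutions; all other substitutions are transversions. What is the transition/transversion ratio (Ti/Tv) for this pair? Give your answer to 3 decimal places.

1.000

The sequences differ at positions 3 (A/G, transition), 12 (A/C, transversion), 13 (A/G, transition), 15 (G/A, transition), 17 (C/T, transition), 18 (A/C, transversion), 21 (C/A, transversion), 22 (T/C, transition), 31 (G/T, transversion), 34 (A/C, transversion).
Of the 10 differences, 5 transitions and 5 transversions, so Ti/Tv = 5/5 = 1.000.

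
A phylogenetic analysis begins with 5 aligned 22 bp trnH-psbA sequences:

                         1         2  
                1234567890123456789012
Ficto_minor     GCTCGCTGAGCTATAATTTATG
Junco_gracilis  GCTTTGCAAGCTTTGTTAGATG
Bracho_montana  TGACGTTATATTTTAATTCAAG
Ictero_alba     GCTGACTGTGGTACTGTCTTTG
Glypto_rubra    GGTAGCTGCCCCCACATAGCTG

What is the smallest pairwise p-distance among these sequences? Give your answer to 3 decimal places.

Pairwise Hamming distances:
  Ficto_minor vs Junco_gracilis: 10
  Ficto_minor vs Bracho_montana: 11
  Ficto_minor vs Ictero_alba: 9
  Ficto_minor vs Glypto_rubra: 11
  Junco_gracilis vs Bracho_montana: 15
  Junco_gracilis vs Ictero_alba: 14
  Junco_gracilis vs Glypto_rubra: 14
  Bracho_montana vs Ictero_alba: 17
  Bracho_montana vs Glypto_rubra: 16
  Ictero_alba vs Glypto_rubra: 14
The smallest is 9 mismatches, between Ficto_minor and Ictero_alba; p = 9/22 = 0.409.

0.409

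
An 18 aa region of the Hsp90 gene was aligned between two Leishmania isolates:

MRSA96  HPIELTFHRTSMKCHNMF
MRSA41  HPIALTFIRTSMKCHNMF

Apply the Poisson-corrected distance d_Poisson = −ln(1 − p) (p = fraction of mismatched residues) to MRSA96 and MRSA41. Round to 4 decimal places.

Mismatches occur at site 4 (E→A), site 8 (H→I).
p = 2/18 = 0.111111.
d = −ln(1 − 0.111111) = −ln(0.888889) = 0.1178.

0.1178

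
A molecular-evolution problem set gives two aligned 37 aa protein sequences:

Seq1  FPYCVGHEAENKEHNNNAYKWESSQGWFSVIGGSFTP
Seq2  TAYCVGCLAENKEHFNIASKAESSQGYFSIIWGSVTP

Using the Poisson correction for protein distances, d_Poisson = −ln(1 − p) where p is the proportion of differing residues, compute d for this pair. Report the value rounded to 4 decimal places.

0.3920

The sequences differ at positions 1 (F/T), 2 (P/A), 7 (H/C), 8 (E/L), 15 (N/F), 17 (N/I), 19 (Y/S), 21 (W/A), 27 (W/Y), 30 (V/I), 32 (G/W), 35 (F/V).
p = 12/37 = 0.324324.
d = −ln(1 − 0.324324) = −ln(0.675676) = 0.3920.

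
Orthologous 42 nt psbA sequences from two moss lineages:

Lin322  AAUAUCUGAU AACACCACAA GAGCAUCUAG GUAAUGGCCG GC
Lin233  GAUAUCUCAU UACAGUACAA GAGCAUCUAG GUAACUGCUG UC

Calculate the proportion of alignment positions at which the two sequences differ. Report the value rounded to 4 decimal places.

Differing sites — 1:A/G; 8:G/C; 11:A/U; 15:C/G; 16:C/U; 35:U/C; 36:G/U; 39:C/U; 41:G/U.
There are 9 differences over 42 sites, so p = 9/42 = 0.2143.

0.2143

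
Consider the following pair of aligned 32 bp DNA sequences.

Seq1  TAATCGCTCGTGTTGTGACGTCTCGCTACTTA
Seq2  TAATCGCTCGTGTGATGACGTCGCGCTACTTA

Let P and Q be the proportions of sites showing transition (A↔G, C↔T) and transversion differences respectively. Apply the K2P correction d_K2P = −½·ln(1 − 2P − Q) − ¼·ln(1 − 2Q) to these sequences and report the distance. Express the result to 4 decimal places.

Differing sites — 14:T/G (Tv); 15:G/A (Ti); 23:T/G (Tv).
Of the 3 differences, 1 transition and 2 transversions over 32 sites: P = 1/32 = 0.031250, Q = 2/32 = 0.062500.
d = −0.5·ln(0.875000) − 0.25·ln(0.875000) = −0.5·(-0.133531) − 0.25·(-0.133531) = 0.1001.

0.1001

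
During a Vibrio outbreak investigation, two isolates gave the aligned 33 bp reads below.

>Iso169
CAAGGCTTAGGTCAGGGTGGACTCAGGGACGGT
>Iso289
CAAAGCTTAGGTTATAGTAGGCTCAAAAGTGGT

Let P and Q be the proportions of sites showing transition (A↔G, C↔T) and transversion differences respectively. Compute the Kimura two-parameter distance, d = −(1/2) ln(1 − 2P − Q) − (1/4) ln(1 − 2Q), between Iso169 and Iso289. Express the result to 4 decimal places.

0.5214

Differing sites — 4:G/A (Ti); 13:C/T (Ti); 15:G/T (Tv); 16:G/A (Ti); 19:G/A (Ti); 21:A/G (Ti); 26:G/A (Ti); 27:G/A (Ti); 28:G/A (Ti); 29:A/G (Ti); 30:C/T (Ti).
Of the 11 differences, 10 transitions and 1 transversion over 33 sites: P = 10/33 = 0.303030, Q = 1/33 = 0.030303.
d = −0.5·ln(0.363637) − 0.25·ln(0.939394) = −0.5·(-1.011599) − 0.25·(-0.062520) = 0.5214.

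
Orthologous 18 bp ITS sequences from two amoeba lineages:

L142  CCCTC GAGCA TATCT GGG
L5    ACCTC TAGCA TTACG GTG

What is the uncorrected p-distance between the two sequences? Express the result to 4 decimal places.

0.3333

Mismatches occur at site 1 (C→A), site 6 (G→T), site 12 (A→T), site 13 (T→A), site 15 (T→G), site 17 (G→T).
There are 6 differences over 18 sites, so p = 6/18 = 0.3333.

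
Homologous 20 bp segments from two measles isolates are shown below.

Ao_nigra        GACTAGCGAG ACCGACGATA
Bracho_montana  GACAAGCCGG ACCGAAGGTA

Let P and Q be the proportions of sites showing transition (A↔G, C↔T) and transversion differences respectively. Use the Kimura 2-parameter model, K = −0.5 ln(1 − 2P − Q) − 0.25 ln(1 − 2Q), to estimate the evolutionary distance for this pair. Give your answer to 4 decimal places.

Mismatches occur at site 4 (T↔A, transversion), site 8 (G↔C, transversion), site 9 (A↔G, transition), site 16 (C↔A, transversion), site 18 (A↔G, transition).
Of the 5 differences, 2 transitions and 3 transversions over 20 sites: P = 2/20 = 0.100000, Q = 3/20 = 0.150000.
d = −0.5·ln(0.650000) − 0.25·ln(0.700000) = −0.5·(-0.430783) − 0.25·(-0.356675) = 0.3046.

0.3046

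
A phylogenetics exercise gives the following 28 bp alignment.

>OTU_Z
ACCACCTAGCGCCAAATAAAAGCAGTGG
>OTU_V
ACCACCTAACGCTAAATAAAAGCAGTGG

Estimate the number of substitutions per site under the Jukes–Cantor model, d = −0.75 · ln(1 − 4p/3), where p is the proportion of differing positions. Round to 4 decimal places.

0.0751

Differing sites — 9:G/A; 13:C/T.
p = 2/28 = 0.071429.
d = −0.75 · ln(1 − (4/3)·0.071429) = −0.75 · ln(0.904761) = −0.75 · (-0.100084) = 0.0751.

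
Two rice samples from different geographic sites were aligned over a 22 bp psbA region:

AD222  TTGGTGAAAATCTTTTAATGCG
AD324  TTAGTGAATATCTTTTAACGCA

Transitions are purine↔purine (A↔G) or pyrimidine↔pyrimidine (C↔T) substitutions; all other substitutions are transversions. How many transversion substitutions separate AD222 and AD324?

1

The sequences differ at positions 3 (G/A, transition), 9 (A/T, transversion), 19 (T/C, transition), 22 (G/A, transition).
Of the 4 differences, 3 transitions and 1 transversion, so the answer is 1.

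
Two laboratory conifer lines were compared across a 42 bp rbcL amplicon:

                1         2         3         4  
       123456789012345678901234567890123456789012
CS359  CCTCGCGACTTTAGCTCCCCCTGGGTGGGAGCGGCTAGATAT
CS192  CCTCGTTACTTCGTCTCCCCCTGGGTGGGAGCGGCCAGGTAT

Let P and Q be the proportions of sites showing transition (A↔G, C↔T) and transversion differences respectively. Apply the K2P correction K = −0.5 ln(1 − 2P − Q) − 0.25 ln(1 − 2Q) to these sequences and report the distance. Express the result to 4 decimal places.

0.1933

Differing sites — 6:C/T (Ti); 7:G/T (Tv); 12:T/C (Ti); 13:A/G (Ti); 14:G/T (Tv); 36:T/C (Ti); 39:A/G (Ti).
Of the 7 differences, 5 transitions and 2 transversions over 42 sites: P = 5/42 = 0.119048, Q = 2/42 = 0.047619.
d = −0.5·ln(0.714285) − 0.25·ln(0.904762) = −0.5·(-0.336473) − 0.25·(-0.100083) = 0.1933.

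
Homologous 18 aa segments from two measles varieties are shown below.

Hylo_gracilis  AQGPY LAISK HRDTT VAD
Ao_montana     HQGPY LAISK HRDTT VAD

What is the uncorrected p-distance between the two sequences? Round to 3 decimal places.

A single mismatch occurs at site 1 (A/H).
There are 1 differences over 18 sites, so p = 1/18 = 0.056.

0.056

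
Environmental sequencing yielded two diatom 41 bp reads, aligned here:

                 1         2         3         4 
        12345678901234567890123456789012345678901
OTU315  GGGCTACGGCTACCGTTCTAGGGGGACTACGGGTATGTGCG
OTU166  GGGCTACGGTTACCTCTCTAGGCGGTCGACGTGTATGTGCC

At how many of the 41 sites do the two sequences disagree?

8

Differing sites — 10:C/T; 15:G/T; 16:T/C; 23:G/C; 26:A/T; 28:T/G; 32:G/T; 41:G/C.
That gives 8 mismatches out of 41 aligned sites, so the Hamming distance is 8.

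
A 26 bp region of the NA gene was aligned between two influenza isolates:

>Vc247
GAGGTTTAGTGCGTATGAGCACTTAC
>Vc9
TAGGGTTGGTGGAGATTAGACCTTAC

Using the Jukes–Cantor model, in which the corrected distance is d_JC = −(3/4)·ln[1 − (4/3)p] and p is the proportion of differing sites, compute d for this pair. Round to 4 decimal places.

0.4643

The sequences differ at positions 1 (G/T), 5 (T/G), 8 (A/G), 12 (C/G), 13 (G/A), 14 (T/G), 17 (G/T), 20 (C/A), 21 (A/C).
p = 9/26 = 0.346154.
d = −0.75 · ln(1 − (4/3)·0.346154) = −0.75 · ln(0.538461) = −0.75 · (-0.619040) = 0.4643.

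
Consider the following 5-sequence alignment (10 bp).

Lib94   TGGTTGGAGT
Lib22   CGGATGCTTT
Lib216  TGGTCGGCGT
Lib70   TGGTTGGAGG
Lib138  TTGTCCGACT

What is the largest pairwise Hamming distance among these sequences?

Pairwise Hamming distances:
  Lib94 vs Lib22: 5
  Lib94 vs Lib216: 2
  Lib94 vs Lib70: 1
  Lib94 vs Lib138: 4
  Lib22 vs Lib216: 6
  Lib22 vs Lib70: 6
  Lib22 vs Lib138: 8
  Lib216 vs Lib70: 3
  Lib216 vs Lib138: 4
  Lib70 vs Lib138: 5
The largest is 8, between Lib22 and Lib138.

8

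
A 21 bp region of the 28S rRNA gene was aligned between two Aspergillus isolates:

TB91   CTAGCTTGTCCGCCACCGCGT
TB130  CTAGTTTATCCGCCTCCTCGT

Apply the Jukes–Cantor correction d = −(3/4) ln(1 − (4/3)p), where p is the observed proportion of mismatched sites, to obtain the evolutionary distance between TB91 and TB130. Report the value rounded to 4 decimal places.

0.2197

The sequences differ at positions 5 (C/T), 8 (G/A), 15 (A/T), 18 (G/T).
p = 4/21 = 0.190476.
d = −0.75 · ln(1 − (4/3)·0.190476) = −0.75 · ln(0.746032) = −0.75 · (-0.292987) = 0.2197.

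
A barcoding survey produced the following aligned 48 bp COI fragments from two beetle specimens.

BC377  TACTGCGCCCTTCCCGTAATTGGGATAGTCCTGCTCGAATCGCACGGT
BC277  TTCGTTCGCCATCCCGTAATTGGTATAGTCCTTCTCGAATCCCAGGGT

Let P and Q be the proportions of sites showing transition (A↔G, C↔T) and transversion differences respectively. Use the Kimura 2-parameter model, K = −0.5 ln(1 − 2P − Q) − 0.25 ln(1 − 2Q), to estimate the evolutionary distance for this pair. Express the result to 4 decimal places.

Differing sites — 2:A/T (Tv); 4:T/G (Tv); 5:G/T (Tv); 6:C/T (Ti); 7:G/C (Tv); 8:C/G (Tv); 11:T/A (Tv); 24:G/T (Tv); 33:G/T (Tv); 42:G/C (Tv); 45:C/G (Tv).
Of the 11 differences, 1 transition and 10 transversions over 48 sites: P = 1/48 = 0.020833, Q = 10/48 = 0.208333.
d = −0.5·ln(0.750001) − 0.25·ln(0.583334) = −0.5·(-0.287681) − 0.25·(-0.538995) = 0.2786.

0.2786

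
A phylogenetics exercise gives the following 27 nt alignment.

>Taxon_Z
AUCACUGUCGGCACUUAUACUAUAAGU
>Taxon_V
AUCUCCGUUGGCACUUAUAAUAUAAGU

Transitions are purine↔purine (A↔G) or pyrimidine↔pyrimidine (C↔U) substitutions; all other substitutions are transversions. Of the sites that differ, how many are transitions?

The sequences differ at positions 4 (A/U, transversion), 6 (U/C, transition), 9 (C/U, transition), 20 (C/A, transversion).
Of the 4 differences, 2 transitions and 2 transversions, so the answer is 2.

2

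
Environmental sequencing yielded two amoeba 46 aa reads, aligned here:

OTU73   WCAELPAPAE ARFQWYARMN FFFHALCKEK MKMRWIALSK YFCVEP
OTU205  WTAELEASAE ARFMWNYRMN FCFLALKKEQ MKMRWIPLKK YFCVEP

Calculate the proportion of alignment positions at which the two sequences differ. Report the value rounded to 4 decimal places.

Differing sites — 2:C/T; 6:P/E; 8:P/S; 14:Q/M; 16:Y/N; 17:A/Y; 22:F/C; 24:H/L; 27:C/K; 30:K/Q; 37:A/P; 39:S/K.
There are 12 differences over 46 sites, so p = 12/46 = 0.2609.

0.2609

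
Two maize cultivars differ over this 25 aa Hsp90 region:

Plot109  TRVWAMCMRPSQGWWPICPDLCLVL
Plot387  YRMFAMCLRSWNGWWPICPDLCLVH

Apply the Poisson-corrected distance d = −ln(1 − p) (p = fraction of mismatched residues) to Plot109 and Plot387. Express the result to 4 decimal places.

0.3857

Differing sites — 1:T/Y; 3:V/M; 4:W/F; 8:M/L; 10:P/S; 11:S/W; 12:Q/N; 25:L/H.
p = 8/25 = 0.320000.
d = −ln(1 − 0.320000) = −ln(0.680000) = 0.3857.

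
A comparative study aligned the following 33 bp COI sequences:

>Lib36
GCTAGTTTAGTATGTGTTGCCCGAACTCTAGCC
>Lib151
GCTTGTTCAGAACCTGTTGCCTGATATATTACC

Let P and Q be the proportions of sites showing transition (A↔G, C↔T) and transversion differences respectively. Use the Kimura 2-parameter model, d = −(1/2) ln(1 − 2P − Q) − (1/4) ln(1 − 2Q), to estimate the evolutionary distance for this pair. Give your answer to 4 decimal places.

The sequences differ at positions 4 (A/T, transversion), 8 (T/C, transition), 11 (T/A, transversion), 13 (T/C, transition), 14 (G/C, transversion), 22 (C/T, transition), 25 (A/T, transversion), 26 (C/A, transversion), 28 (C/A, transversion), 30 (A/T, transversion), 31 (G/A, transition).
Of the 11 differences, 4 transitions and 7 transversions over 33 sites: P = 4/33 = 0.121212, Q = 7/33 = 0.212121.
d = −0.5·ln(0.545455) − 0.25·ln(0.575758) = −0.5·(-0.606135) − 0.25·(-0.552068) = 0.4411.

0.4411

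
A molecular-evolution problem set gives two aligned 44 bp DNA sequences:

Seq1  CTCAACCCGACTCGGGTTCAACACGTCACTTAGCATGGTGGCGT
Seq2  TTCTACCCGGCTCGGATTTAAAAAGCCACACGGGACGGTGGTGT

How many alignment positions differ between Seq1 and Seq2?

14

Differing sites — 1:C/T; 4:A/T; 10:A/G; 16:G/A; 19:C/T; 22:C/A; 24:C/A; 26:T/C; 30:T/A; 31:T/C; 32:A/G; 34:C/G; 36:T/C; 42:C/T.
That gives 14 mismatches out of 44 aligned sites, so the Hamming distance is 14.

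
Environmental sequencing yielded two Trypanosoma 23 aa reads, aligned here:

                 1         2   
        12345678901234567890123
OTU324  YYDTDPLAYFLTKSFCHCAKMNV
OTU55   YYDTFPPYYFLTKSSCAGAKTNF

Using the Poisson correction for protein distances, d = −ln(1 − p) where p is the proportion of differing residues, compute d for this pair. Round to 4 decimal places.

Differing sites — 5:D/F; 7:L/P; 8:A/Y; 15:F/S; 17:H/A; 18:C/G; 21:M/T; 23:V/F.
p = 8/23 = 0.347826.
d = −ln(1 − 0.347826) = −ln(0.652174) = 0.4274.

0.4274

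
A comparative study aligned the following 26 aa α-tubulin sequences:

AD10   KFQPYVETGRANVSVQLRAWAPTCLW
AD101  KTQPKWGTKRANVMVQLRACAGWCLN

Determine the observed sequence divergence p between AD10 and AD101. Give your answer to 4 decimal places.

Mismatches occur at site 2 (F↔T), site 5 (Y↔K), site 6 (V↔W), site 7 (E↔G), site 9 (G↔K), site 14 (S↔M), site 20 (W↔C), site 22 (P↔G), site 23 (T↔W), site 26 (W↔N).
There are 10 differences over 26 sites, so p = 10/26 = 0.3846.

0.3846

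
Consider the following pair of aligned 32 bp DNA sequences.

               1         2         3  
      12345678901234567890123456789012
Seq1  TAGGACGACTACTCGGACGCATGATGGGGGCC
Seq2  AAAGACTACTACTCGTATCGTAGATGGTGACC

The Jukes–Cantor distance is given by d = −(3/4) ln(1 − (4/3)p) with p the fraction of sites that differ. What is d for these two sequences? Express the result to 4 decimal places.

The sequences differ at positions 1 (T/A), 3 (G/A), 7 (G/T), 16 (G/T), 18 (C/T), 19 (G/C), 20 (C/G), 21 (A/T), 22 (T/A), 28 (G/T), 30 (G/A).
p = 11/32 = 0.343750.
d = −0.75 · ln(1 − (4/3)·0.343750) = −0.75 · ln(0.541667) = −0.75 · (-0.613104) = 0.4598.

0.4598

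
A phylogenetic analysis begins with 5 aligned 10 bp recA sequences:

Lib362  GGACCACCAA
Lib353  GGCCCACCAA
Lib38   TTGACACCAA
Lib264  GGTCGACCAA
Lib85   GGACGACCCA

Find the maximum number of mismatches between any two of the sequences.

6

Pairwise Hamming distances:
  Lib362 vs Lib353: 1
  Lib362 vs Lib38: 4
  Lib362 vs Lib264: 2
  Lib362 vs Lib85: 2
  Lib353 vs Lib38: 4
  Lib353 vs Lib264: 2
  Lib353 vs Lib85: 3
  Lib38 vs Lib264: 5
  Lib38 vs Lib85: 6
  Lib264 vs Lib85: 2
The largest is 6, between Lib38 and Lib85.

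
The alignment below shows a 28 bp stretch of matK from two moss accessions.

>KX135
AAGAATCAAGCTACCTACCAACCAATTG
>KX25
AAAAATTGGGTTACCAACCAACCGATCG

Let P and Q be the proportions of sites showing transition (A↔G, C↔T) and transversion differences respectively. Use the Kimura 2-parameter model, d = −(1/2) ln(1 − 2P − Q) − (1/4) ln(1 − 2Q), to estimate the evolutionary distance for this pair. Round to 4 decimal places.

Mismatches occur at site 3 (G/A, transition), site 7 (C/T, transition), site 8 (A/G, transition), site 9 (A/G, transition), site 11 (C/T, transition), site 16 (T/A, transversion), site 24 (A/G, transition), site 27 (T/C, transition).
Of the 8 differences, 7 transitions and 1 transversion over 28 sites: P = 7/28 = 0.250000, Q = 1/28 = 0.035714.
d = −0.5·ln(0.464286) − 0.25·ln(0.928572) = −0.5·(-0.767255) − 0.25·(-0.074107) = 0.4022.

0.4022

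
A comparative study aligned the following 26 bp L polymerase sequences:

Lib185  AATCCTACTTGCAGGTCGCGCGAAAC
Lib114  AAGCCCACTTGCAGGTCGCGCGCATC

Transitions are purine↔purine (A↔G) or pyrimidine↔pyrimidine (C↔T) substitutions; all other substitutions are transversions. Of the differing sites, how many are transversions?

3

Differing sites — 3:T/G (Tv); 6:T/C (Ti); 23:A/C (Tv); 25:A/T (Tv).
Of the 4 differences, 1 transition and 3 transversions, so the answer is 3.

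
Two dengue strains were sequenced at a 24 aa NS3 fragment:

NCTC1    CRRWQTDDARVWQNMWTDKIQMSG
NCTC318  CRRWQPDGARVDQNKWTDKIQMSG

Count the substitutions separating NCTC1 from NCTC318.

4

Differing sites — 6:T/P; 8:D/G; 12:W/D; 15:M/K.
That gives 4 mismatches out of 24 aligned sites, so the Hamming distance is 4.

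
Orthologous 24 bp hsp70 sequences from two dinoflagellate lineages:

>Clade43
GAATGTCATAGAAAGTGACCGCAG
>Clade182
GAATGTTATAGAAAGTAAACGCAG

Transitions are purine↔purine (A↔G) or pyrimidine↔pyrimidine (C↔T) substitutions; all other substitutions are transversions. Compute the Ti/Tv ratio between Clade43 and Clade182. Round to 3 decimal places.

2.000

The sequences differ at positions 7 (C/T, transition), 17 (G/A, transition), 19 (C/A, transversion).
Of the 3 differences, 2 transitions and 1 transversion, so Ti/Tv = 2/1 = 2.000.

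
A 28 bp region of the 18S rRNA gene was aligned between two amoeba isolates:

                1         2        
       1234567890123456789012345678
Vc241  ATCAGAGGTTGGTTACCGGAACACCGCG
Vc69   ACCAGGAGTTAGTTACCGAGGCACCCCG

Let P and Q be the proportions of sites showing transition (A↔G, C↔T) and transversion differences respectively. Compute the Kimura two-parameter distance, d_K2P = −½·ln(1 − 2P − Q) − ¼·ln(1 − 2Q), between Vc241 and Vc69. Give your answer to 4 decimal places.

The sequences differ at positions 2 (T/C, transition), 6 (A/G, transition), 7 (G/A, transition), 11 (G/A, transition), 19 (G/A, transition), 20 (A/G, transition), 21 (A/G, transition), 26 (G/C, transversion).
Of the 8 differences, 7 transitions and 1 transversion over 28 sites: P = 7/28 = 0.250000, Q = 1/28 = 0.035714.
d = −0.5·ln(0.464286) − 0.25·ln(0.928572) = −0.5·(-0.767255) − 0.25·(-0.074107) = 0.4022.

0.4022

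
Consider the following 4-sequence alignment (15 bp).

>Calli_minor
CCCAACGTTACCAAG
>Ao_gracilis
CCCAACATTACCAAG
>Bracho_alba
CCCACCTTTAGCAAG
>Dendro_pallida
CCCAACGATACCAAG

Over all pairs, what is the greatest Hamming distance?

Pairwise Hamming distances:
  Calli_minor vs Ao_gracilis: 1
  Calli_minor vs Bracho_alba: 3
  Calli_minor vs Dendro_pallida: 1
  Ao_gracilis vs Bracho_alba: 3
  Ao_gracilis vs Dendro_pallida: 2
  Bracho_alba vs Dendro_pallida: 4
The largest is 4, between Bracho_alba and Dendro_pallida.

4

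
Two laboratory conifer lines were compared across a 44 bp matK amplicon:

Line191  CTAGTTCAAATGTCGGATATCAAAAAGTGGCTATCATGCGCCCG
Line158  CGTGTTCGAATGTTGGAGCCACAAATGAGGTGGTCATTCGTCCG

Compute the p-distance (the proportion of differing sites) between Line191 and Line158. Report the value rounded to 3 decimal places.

0.364

Differing sites — 2:T/G; 3:A/T; 8:A/G; 14:C/T; 18:T/G; 19:A/C; 20:T/C; 21:C/A; 22:A/C; 26:A/T; 28:T/A; 31:C/T; 32:T/G; 33:A/G; 38:G/T; 41:C/T.
There are 16 differences over 44 sites, so p = 16/44 = 0.364.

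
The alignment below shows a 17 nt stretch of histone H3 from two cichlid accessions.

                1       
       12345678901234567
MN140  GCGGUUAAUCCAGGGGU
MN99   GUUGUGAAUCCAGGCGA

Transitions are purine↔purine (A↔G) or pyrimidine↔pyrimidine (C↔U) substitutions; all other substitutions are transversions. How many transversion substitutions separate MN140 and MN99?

Mismatches occur at site 2 (C↔U, transition), site 3 (G↔U, transversion), site 6 (U↔G, transversion), site 15 (G↔C, transversion), site 17 (U↔A, transversion).
Of the 5 differences, 1 transition and 4 transversions, so the answer is 4.

4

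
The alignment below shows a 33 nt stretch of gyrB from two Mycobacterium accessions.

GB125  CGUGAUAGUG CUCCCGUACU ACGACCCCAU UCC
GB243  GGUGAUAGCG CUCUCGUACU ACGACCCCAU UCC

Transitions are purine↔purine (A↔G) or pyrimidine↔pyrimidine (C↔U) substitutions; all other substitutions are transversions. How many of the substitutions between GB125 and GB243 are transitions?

2

The sequences differ at positions 1 (C/G, transversion), 9 (U/C, transition), 14 (C/U, transition).
Of the 3 differences, 2 transitions and 1 transversion, so the answer is 2.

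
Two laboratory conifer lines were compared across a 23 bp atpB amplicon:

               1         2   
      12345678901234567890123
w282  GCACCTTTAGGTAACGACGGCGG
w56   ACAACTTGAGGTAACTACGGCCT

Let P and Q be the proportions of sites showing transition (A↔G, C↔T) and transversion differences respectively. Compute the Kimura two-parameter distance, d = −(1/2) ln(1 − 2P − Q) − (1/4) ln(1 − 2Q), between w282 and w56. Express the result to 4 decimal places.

0.3241

Mismatches occur at site 1 (G→A, transition), site 4 (C→A, transversion), site 8 (T→G, transversion), site 16 (G→T, transversion), site 22 (G→C, transversion), site 23 (G→T, transversion).
Of the 6 differences, 1 transition and 5 transversions over 23 sites: P = 1/23 = 0.043478, Q = 5/23 = 0.217391.
d = −0.5·ln(0.695653) − 0.25·ln(0.565218) = −0.5·(-0.362904) − 0.25·(-0.570544) = 0.3241.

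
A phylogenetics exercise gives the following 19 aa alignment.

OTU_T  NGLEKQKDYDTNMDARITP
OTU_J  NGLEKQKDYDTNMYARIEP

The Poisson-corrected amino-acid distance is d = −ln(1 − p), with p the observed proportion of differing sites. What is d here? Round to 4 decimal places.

0.1112

Mismatches occur at site 14 (D/Y), site 18 (T/E).
p = 2/19 = 0.105263.
d = −ln(1 − 0.105263) = −ln(0.894737) = 0.1112.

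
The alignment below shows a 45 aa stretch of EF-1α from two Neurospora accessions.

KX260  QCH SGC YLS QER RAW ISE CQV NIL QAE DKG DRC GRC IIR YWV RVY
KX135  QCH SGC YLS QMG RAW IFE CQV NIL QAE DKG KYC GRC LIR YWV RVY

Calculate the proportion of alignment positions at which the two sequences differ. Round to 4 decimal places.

0.1333

The sequences differ at positions 11 (E/M), 12 (R/G), 17 (S/F), 31 (D/K), 32 (R/Y), 37 (I/L).
There are 6 differences over 45 sites, so p = 6/45 = 0.1333.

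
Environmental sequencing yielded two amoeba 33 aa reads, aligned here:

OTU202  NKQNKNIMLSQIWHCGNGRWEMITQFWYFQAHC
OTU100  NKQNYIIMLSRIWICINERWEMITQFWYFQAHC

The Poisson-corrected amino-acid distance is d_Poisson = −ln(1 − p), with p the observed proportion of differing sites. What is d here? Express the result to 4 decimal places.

0.2007

Differing sites — 5:K/Y; 6:N/I; 11:Q/R; 14:H/I; 16:G/I; 18:G/E.
p = 6/33 = 0.181818.
d = −ln(1 − 0.181818) = −ln(0.818182) = 0.2007.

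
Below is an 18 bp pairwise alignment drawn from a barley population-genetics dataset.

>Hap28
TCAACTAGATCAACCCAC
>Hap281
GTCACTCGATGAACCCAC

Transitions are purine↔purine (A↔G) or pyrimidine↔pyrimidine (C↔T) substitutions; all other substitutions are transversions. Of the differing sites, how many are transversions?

Mismatches occur at site 1 (T/G, transversion), site 2 (C/T, transition), site 3 (A/C, transversion), site 7 (A/C, transversion), site 11 (C/G, transversion).
Of the 5 differences, 1 transition and 4 transversions, so the answer is 4.

4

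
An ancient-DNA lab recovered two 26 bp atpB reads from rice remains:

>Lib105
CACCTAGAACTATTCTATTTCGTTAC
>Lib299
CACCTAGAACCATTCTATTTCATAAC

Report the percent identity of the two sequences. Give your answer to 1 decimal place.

The sequences differ at positions 11 (T/C), 22 (G/A), 24 (T/A).
23 of the 26 sites match, so the percent identity is 23/26 × 100 = 88.5%.

88.5%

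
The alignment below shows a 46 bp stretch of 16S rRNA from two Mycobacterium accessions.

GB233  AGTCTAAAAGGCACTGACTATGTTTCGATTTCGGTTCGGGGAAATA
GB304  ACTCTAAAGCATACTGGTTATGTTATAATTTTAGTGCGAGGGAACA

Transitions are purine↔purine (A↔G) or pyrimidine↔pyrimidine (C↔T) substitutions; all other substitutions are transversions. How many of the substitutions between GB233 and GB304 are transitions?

Differing sites — 2:G/C (Tv); 9:A/G (Ti); 10:G/C (Tv); 11:G/A (Ti); 12:C/T (Ti); 17:A/G (Ti); 18:C/T (Ti); 25:T/A (Tv); 26:C/T (Ti); 27:G/A (Ti); 32:C/T (Ti); 33:G/A (Ti); 36:T/G (Tv); 39:G/A (Ti); 42:A/G (Ti); 45:T/C (Ti).
Of the 16 differences, 12 transitions and 4 transversions, so the answer is 12.

12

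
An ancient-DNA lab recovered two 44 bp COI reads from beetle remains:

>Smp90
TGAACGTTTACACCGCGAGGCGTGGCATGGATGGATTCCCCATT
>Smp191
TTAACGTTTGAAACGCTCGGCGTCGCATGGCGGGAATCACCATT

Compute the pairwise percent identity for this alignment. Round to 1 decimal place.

75.0%

Mismatches occur at site 2 (G→T), site 10 (A→G), site 11 (C→A), site 13 (C→A), site 17 (G→T), site 18 (A→C), site 24 (G→C), site 31 (A→C), site 32 (T→G), site 36 (T→A), site 39 (C→A).
33 of the 44 sites match, so the percent identity is 33/44 × 100 = 75.0%.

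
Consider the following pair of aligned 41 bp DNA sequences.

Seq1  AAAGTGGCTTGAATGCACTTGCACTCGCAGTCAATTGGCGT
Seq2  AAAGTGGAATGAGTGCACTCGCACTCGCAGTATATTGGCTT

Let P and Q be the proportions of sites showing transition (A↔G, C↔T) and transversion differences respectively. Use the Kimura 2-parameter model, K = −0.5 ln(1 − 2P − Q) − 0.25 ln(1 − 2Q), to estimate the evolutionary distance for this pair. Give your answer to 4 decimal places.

0.1938

The sequences differ at positions 8 (C/A, transversion), 9 (T/A, transversion), 13 (A/G, transition), 20 (T/C, transition), 32 (C/A, transversion), 33 (A/T, transversion), 40 (G/T, transversion).
Of the 7 differences, 2 transitions and 5 transversions over 41 sites: P = 2/41 = 0.048780, Q = 5/41 = 0.121951.
d = −0.5·ln(0.780489) − 0.25·ln(0.756098) = −0.5·(-0.247835) − 0.25·(-0.279584) = 0.1938.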